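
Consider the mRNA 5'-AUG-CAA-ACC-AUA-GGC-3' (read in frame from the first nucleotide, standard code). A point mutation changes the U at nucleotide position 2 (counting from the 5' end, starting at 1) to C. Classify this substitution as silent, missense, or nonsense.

Position 2 falls in codon 1: AUG → Met.
After the substitution the codon is ACG → Thr.
Met ≠ Thr, so this is a missense mutation.

missense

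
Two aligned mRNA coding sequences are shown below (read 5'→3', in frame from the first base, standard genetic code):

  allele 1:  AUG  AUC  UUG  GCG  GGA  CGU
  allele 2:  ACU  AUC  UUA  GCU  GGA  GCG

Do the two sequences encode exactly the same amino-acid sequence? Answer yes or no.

Codon 1: AUG Met / ACU Thr — nonsynonymous.
Codon 2: AUC Ile / AUC Ile — identical.
Codon 3: UUG Leu / UUA Leu — synonymous.
Codon 4: GCG Ala / GCU Ala — synonymous.
Codon 5: GGA Gly / GGA Gly — identical.
Codon 6: CGU Arg / GCG Ala — nonsynonymous.
Nonsynonymous differences: 2 → different protein.

no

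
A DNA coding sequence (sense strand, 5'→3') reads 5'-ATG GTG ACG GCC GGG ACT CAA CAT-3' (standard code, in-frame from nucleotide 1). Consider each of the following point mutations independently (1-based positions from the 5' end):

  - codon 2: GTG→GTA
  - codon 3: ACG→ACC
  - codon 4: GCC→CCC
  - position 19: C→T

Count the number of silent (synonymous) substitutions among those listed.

Codon 2: GTG (Val) → GTA (Val) — synonymous.
Codon 3: ACG (Thr) → ACC (Thr) — synonymous.
Codon 4: GCC (Ala) → CCC (Pro) — missense.
Codon 7: CAA (Gln) → TAA (Stop) — nonsense.
Synonymous: 2 of 4.

2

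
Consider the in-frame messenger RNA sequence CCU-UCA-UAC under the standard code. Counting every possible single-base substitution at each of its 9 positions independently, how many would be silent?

7

Codon 1 (CCU, Pro): 3 synonymous substitutions.
Codon 2 (UCA, Ser): 3 synonymous substitutions.
Codon 3 (UAC, Tyr): 1 synonymous substitution.
Total: 3 + 3 + 1 = 7.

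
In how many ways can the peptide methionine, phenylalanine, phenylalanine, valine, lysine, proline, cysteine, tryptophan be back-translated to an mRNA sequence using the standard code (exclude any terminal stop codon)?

256

Met: 1 codon.
Phe: 2 codons.
Phe: 2 codons.
Val: 4 codons.
Lys: 2 codons.
Pro: 4 codons.
Cys: 2 codons.
Trp: 1 codon.
1 × 2 × 2 × 4 × 2 × 4 × 2 × 1 = 256.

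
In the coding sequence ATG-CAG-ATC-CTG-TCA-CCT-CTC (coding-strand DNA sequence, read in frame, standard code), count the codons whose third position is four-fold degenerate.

Codon 1 ATG (Met): third position 1-fold.
Codon 2 CAG (Gln): third position 2-fold.
Codon 3 ATC (Ile): third position 3-fold.
Codon 4 CTG (Leu): third position 4-fold.
Codon 5 TCA (Ser): third position 4-fold.
Codon 6 CCT (Pro): third position 4-fold.
Codon 7 CTC (Leu): third position 4-fold.
Four-fold degenerate third positions: 4.

4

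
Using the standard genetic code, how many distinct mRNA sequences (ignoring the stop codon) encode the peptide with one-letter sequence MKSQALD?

1152

Met: 1 codon.
Lys: 2 codons.
Ser: 6 codons.
Gln: 2 codons.
Ala: 4 codons.
Leu: 6 codons.
Asp: 2 codons.
1 × 2 × 6 × 2 × 4 × 6 × 2 = 1152.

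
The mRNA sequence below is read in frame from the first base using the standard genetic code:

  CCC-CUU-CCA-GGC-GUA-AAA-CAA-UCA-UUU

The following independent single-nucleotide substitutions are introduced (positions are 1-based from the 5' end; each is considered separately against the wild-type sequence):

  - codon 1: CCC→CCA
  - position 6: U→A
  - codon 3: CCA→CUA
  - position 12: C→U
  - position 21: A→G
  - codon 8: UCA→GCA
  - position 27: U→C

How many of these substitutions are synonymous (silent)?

Codon 1: CCC (Pro) → CCA (Pro) — synonymous.
Codon 2: CUU (Leu) → CUA (Leu) — synonymous.
Codon 3: CCA (Pro) → CUA (Leu) — missense.
Codon 4: GGC (Gly) → GGU (Gly) — synonymous.
Codon 7: CAA (Gln) → CAG (Gln) — synonymous.
Codon 8: UCA (Ser) → GCA (Ala) — missense.
Codon 9: UUU (Phe) → UUC (Phe) — synonymous.
Synonymous: 5 of 7.

5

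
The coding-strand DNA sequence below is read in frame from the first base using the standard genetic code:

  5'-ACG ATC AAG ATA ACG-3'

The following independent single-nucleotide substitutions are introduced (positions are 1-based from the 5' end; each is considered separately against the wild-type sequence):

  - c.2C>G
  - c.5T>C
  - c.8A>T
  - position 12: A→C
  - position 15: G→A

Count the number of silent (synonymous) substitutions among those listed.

Codon 1: ACG (Thr) → AGG (Arg) — missense.
Codon 2: ATC (Ile) → ACC (Thr) — missense.
Codon 3: AAG (Lys) → ATG (Met) — missense.
Codon 4: ATA (Ile) → ATC (Ile) — synonymous.
Codon 5: ACG (Thr) → ACA (Thr) — synonymous.
Synonymous: 2 of 5.

2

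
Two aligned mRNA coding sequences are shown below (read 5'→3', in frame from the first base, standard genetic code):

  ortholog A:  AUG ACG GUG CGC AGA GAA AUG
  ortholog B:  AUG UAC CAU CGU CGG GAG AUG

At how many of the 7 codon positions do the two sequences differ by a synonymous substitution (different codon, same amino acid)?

Codon 1: AUG Met / AUG Met — identical.
Codon 2: ACG Thr / UAC Tyr — nonsynonymous.
Codon 3: GUG Val / CAU His — nonsynonymous.
Codon 4: CGC Arg / CGU Arg — synonymous.
Codon 5: AGA Arg / CGG Arg — synonymous.
Codon 6: GAA Glu / GAG Glu — synonymous.
Codon 7: AUG Met / AUG Met — identical.
Synonymous differences: 3.

3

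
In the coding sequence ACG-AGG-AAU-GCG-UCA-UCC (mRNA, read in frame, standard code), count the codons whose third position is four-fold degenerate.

4

Codon 1 ACG (Thr): third position 4-fold.
Codon 2 AGG (Arg): third position 2-fold.
Codon 3 AAU (Asn): third position 2-fold.
Codon 4 GCG (Ala): third position 4-fold.
Codon 5 UCA (Ser): third position 4-fold.
Codon 6 UCC (Ser): third position 4-fold.
Four-fold degenerate third positions: 4.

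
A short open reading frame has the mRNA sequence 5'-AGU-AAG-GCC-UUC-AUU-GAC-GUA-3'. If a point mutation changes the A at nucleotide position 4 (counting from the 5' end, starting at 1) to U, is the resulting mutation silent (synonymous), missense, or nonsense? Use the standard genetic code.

nonsense

Position 4 falls in codon 2: AAG → Lys.
After the substitution the codon is UAG → Stop.
The new codon is a stop codon, so this is a nonsense mutation.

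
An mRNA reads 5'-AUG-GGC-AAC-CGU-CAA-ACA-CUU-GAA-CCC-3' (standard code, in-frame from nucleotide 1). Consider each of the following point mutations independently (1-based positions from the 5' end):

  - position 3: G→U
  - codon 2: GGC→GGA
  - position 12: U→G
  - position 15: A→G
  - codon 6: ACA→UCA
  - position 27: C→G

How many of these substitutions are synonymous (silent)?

Codon 1: AUG (Met) → AUU (Ile) — missense.
Codon 2: GGC (Gly) → GGA (Gly) — synonymous.
Codon 4: CGU (Arg) → CGG (Arg) — synonymous.
Codon 5: CAA (Gln) → CAG (Gln) — synonymous.
Codon 6: ACA (Thr) → UCA (Ser) — missense.
Codon 9: CCC (Pro) → CCG (Pro) — synonymous.
Synonymous: 4 of 6.

4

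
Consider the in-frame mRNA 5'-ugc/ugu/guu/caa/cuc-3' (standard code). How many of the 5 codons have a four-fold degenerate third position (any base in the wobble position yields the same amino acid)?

2

Codon 1 UGC (Cys): third position 2-fold.
Codon 2 UGU (Cys): third position 2-fold.
Codon 3 GUU (Val): third position 4-fold.
Codon 4 CAA (Gln): third position 2-fold.
Codon 5 CUC (Leu): third position 4-fold.
Four-fold degenerate third positions: 2.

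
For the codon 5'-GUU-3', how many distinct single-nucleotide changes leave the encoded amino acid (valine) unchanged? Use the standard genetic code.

3

Position 1: none → 0 synonymous.
Position 2: none → 0 synonymous.
Position 3: GUC, GUA, GUG → 3 synonymous.
Total: 0 + 0 + 3 = 3.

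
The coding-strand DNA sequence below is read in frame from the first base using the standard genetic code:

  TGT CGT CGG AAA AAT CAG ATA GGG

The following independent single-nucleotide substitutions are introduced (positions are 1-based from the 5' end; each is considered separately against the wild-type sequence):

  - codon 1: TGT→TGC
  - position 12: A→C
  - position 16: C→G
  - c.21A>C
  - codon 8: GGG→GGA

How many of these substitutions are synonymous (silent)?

3

Codon 1: TGT (Cys) → TGC (Cys) — synonymous.
Codon 4: AAA (Lys) → AAC (Asn) — missense.
Codon 6: CAG (Gln) → GAG (Glu) — missense.
Codon 7: ATA (Ile) → ATC (Ile) — synonymous.
Codon 8: GGG (Gly) → GGA (Gly) — synonymous.
Synonymous: 3 of 5.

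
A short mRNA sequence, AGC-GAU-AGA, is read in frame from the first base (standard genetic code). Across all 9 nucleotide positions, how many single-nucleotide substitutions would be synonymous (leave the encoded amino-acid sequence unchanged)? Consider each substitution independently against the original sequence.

Codon 1 (AGC, Ser): 1 synonymous substitution.
Codon 2 (GAU, Asp): 1 synonymous substitution.
Codon 3 (AGA, Arg): 2 synonymous substitutions.
Total: 1 + 1 + 2 = 4.

4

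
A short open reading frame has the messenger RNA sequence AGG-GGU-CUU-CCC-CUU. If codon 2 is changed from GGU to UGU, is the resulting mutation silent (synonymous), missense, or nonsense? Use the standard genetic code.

missense

Position 4 falls in codon 2: GGU → Gly.
After the substitution the codon is UGU → Cys.
Gly ≠ Cys, so this is a missense mutation.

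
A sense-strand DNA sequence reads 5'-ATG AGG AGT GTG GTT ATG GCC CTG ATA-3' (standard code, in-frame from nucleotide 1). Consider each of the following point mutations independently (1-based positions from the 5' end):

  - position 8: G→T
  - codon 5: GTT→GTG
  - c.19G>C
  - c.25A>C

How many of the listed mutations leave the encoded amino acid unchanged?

1

Codon 3: AGT (Ser) → ATT (Ile) — missense.
Codon 5: GTT (Val) → GTG (Val) — synonymous.
Codon 7: GCC (Ala) → CCC (Pro) — missense.
Codon 9: ATA (Ile) → CTA (Leu) — missense.
Synonymous: 1 of 4.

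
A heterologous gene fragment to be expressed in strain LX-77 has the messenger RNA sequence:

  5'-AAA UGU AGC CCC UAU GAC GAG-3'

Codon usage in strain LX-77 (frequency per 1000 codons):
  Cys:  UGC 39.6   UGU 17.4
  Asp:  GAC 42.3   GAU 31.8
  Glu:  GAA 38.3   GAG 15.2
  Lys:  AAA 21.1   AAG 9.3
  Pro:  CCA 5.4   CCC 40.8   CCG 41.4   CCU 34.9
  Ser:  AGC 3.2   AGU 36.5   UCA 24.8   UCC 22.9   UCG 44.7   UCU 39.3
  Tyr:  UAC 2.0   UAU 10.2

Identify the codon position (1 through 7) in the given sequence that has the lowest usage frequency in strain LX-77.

Codon 1 AAA (Lys): 21.1 per 1000.
Codon 2 UGU (Cys): 17.4 per 1000.
Codon 3 AGC (Ser): 3.2 per 1000.
Codon 4 CCC (Pro): 40.8 per 1000.
Codon 5 UAU (Tyr): 10.2 per 1000.
Codon 6 GAC (Asp): 42.3 per 1000.
Codon 7 GAG (Glu): 15.2 per 1000.
Lowest frequency is 3.2 at codon 3.

3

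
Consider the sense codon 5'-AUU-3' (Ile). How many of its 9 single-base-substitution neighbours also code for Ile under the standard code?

Position 1: none → 0 synonymous.
Position 2: none → 0 synonymous.
Position 3: AUC, AUA → 2 synonymous.
Total: 0 + 0 + 2 = 2.

2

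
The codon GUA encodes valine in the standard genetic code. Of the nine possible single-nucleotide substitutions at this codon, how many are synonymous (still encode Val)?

Position 1: none → 0 synonymous.
Position 2: none → 0 synonymous.
Position 3: GUU, GUC, GUG → 3 synonymous.
Total: 0 + 0 + 3 = 3.

3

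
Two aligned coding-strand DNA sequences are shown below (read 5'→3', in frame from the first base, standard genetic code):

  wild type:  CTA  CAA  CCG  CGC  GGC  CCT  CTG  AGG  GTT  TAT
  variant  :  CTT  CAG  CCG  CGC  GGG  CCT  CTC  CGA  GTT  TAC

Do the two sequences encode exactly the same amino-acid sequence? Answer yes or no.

Codon 1: CTA Leu / CTT Leu — synonymous.
Codon 2: CAA Gln / CAG Gln — synonymous.
Codon 3: CCG Pro / CCG Pro — identical.
Codon 4: CGC Arg / CGC Arg — identical.
Codon 5: GGC Gly / GGG Gly — synonymous.
Codon 6: CCT Pro / CCT Pro — identical.
Codon 7: CTG Leu / CTC Leu — synonymous.
Codon 8: AGG Arg / CGA Arg — synonymous.
Codon 9: GTT Val / GTT Val — identical.
Codon 10: TAT Tyr / TAC Tyr — synonymous.
Nonsynonymous differences: 0 → same protein.

yes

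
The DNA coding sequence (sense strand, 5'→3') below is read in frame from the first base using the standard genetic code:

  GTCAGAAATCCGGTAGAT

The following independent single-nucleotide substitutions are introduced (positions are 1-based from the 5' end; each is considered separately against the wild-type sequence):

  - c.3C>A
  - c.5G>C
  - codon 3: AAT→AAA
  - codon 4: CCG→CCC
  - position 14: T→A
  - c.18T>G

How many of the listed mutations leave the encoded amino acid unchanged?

2

Codon 1: GTC (Val) → GTA (Val) — synonymous.
Codon 2: AGA (Arg) → ACA (Thr) — missense.
Codon 3: AAT (Asn) → AAA (Lys) — missense.
Codon 4: CCG (Pro) → CCC (Pro) — synonymous.
Codon 5: GTA (Val) → GAA (Glu) — missense.
Codon 6: GAT (Asp) → GAG (Glu) — missense.
Synonymous: 2 of 6.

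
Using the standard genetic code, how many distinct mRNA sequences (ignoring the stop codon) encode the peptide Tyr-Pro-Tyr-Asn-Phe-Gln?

Tyr: 2 codons.
Pro: 4 codons.
Tyr: 2 codons.
Asn: 2 codons.
Phe: 2 codons.
Gln: 2 codons.
2 × 4 × 2 × 2 × 2 × 2 = 128.

128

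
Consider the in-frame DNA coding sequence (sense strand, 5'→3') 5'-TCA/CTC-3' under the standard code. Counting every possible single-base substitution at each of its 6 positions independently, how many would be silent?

Codon 1 (TCA, Ser): 3 synonymous substitutions.
Codon 2 (CTC, Leu): 3 synonymous substitutions.
Total: 3 + 3 = 6.

6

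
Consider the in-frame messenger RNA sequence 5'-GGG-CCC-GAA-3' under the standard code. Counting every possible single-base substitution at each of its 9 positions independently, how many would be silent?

Codon 1 (GGG, Gly): 3 synonymous substitutions.
Codon 2 (CCC, Pro): 3 synonymous substitutions.
Codon 3 (GAA, Glu): 1 synonymous substitution.
Total: 3 + 3 + 1 = 7.

7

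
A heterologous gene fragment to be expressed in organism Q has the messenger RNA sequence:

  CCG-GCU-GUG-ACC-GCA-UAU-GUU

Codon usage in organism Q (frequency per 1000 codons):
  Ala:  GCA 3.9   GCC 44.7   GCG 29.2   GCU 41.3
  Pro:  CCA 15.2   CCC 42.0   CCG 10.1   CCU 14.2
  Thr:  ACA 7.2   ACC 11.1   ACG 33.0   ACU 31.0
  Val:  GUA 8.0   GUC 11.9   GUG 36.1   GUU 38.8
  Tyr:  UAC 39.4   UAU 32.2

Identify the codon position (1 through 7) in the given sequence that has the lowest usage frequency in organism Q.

5

Codon 1 CCG (Pro): 10.1 per 1000.
Codon 2 GCU (Ala): 41.3 per 1000.
Codon 3 GUG (Val): 36.1 per 1000.
Codon 4 ACC (Thr): 11.1 per 1000.
Codon 5 GCA (Ala): 3.9 per 1000.
Codon 6 UAU (Tyr): 32.2 per 1000.
Codon 7 GUU (Val): 38.8 per 1000.
Lowest frequency is 3.9 at codon 5.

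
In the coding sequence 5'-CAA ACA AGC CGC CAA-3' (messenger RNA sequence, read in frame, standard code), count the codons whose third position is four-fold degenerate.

Codon 1 CAA (Gln): third position 2-fold.
Codon 2 ACA (Thr): third position 4-fold.
Codon 3 AGC (Ser): third position 2-fold.
Codon 4 CGC (Arg): third position 4-fold.
Codon 5 CAA (Gln): third position 2-fold.
Four-fold degenerate third positions: 2.

2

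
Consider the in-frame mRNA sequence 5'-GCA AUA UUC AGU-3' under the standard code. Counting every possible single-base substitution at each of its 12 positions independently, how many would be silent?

7

Codon 1 (GCA, Ala): 3 synonymous substitutions.
Codon 2 (AUA, Ile): 2 synonymous substitutions.
Codon 3 (UUC, Phe): 1 synonymous substitution.
Codon 4 (AGU, Ser): 1 synonymous substitution.
Total: 3 + 2 + 1 + 1 = 7.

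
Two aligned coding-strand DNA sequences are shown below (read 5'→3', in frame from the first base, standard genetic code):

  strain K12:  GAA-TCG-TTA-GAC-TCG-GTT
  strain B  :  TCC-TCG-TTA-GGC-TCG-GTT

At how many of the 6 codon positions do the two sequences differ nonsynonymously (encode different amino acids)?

2

Codon 1: GAA Glu / TCC Ser — nonsynonymous.
Codon 2: TCG Ser / TCG Ser — identical.
Codon 3: TTA Leu / TTA Leu — identical.
Codon 4: GAC Asp / GGC Gly — nonsynonymous.
Codon 5: TCG Ser / TCG Ser — identical.
Codon 6: GTT Val / GTT Val — identical.
Nonsynonymous differences: 2.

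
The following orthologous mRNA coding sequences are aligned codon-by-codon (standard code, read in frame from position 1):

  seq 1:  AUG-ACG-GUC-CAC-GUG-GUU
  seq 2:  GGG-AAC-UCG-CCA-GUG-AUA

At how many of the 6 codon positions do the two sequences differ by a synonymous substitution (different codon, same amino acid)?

0

Codon 1: AUG Met / GGG Gly — nonsynonymous.
Codon 2: ACG Thr / AAC Asn — nonsynonymous.
Codon 3: GUC Val / UCG Ser — nonsynonymous.
Codon 4: CAC His / CCA Pro — nonsynonymous.
Codon 5: GUG Val / GUG Val — identical.
Codon 6: GUU Val / AUA Ile — nonsynonymous.
Synonymous differences: 0.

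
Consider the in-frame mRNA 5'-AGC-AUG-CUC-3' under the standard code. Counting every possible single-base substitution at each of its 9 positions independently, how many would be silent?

Codon 1 (AGC, Ser): 1 synonymous substitution.
Codon 2 (AUG, Met): 0 synonymous substitutions.
Codon 3 (CUC, Leu): 3 synonymous substitutions.
Total: 1 + 0 + 3 = 4.

4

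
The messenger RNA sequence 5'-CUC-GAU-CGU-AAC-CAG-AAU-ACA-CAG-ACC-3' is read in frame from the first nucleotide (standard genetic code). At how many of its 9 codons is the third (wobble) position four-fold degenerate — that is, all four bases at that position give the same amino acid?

Codon 1 CUC (Leu): third position 4-fold.
Codon 2 GAU (Asp): third position 2-fold.
Codon 3 CGU (Arg): third position 4-fold.
Codon 4 AAC (Asn): third position 2-fold.
Codon 5 CAG (Gln): third position 2-fold.
Codon 6 AAU (Asn): third position 2-fold.
Codon 7 ACA (Thr): third position 4-fold.
Codon 8 CAG (Gln): third position 2-fold.
Codon 9 ACC (Thr): third position 4-fold.
Four-fold degenerate third positions: 4.

4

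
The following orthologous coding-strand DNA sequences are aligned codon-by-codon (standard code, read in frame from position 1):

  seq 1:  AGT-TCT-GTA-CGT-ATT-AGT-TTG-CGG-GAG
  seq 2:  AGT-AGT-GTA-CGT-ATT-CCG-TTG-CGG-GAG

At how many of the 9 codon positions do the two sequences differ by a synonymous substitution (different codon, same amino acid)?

Codon 1: AGT Ser / AGT Ser — identical.
Codon 2: TCT Ser / AGT Ser — synonymous.
Codon 3: GTA Val / GTA Val — identical.
Codon 4: CGT Arg / CGT Arg — identical.
Codon 5: ATT Ile / ATT Ile — identical.
Codon 6: AGT Ser / CCG Pro — nonsynonymous.
Codon 7: TTG Leu / TTG Leu — identical.
Codon 8: CGG Arg / CGG Arg — identical.
Codon 9: GAG Glu / GAG Glu — identical.
Synonymous differences: 1.

1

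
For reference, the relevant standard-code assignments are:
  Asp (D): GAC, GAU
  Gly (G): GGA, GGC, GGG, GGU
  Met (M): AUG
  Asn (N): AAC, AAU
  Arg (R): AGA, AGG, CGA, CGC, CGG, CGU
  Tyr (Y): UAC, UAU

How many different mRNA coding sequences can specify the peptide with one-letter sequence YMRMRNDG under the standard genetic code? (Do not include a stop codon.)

Tyr: 2 codons.
Met: 1 codon.
Arg: 6 codons.
Met: 1 codon.
Arg: 6 codons.
Asn: 2 codons.
Asp: 2 codons.
Gly: 4 codons.
2 × 1 × 6 × 1 × 6 × 2 × 2 × 4 = 1152.

1152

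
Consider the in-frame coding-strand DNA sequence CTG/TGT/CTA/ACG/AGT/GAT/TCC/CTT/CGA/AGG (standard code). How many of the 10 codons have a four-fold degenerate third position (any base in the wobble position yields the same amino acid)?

6

Codon 1 CTG (Leu): third position 4-fold.
Codon 2 TGT (Cys): third position 2-fold.
Codon 3 CTA (Leu): third position 4-fold.
Codon 4 ACG (Thr): third position 4-fold.
Codon 5 AGT (Ser): third position 2-fold.
Codon 6 GAT (Asp): third position 2-fold.
Codon 7 TCC (Ser): third position 4-fold.
Codon 8 CTT (Leu): third position 4-fold.
Codon 9 CGA (Arg): third position 4-fold.
Codon 10 AGG (Arg): third position 2-fold.
Four-fold degenerate third positions: 6.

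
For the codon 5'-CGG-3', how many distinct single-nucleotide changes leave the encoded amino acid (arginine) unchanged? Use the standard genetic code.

Position 1: AGG → 1 synonymous.
Position 2: none → 0 synonymous.
Position 3: CGT, CGC, CGA → 3 synonymous.
Total: 1 + 0 + 3 = 4.

4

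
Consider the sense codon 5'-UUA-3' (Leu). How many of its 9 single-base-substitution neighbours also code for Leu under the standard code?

2

Position 1: CUA → 1 synonymous.
Position 2: none → 0 synonymous.
Position 3: UUG → 1 synonymous.
Total: 1 + 0 + 1 = 2.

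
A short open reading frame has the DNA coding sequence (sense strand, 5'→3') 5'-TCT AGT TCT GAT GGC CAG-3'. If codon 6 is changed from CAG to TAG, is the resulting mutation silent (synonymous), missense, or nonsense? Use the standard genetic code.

Position 16 falls in codon 6: CAG → Gln.
After the substitution the codon is TAG → Stop.
The new codon is a stop codon, so this is a nonsense mutation.

nonsense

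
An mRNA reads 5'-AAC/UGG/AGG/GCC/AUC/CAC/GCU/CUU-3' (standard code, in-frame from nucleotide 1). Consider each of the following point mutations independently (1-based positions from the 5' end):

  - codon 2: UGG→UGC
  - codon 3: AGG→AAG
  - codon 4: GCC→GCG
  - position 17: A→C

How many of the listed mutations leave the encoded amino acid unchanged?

Codon 2: UGG (Trp) → UGC (Cys) — missense.
Codon 3: AGG (Arg) → AAG (Lys) — missense.
Codon 4: GCC (Ala) → GCG (Ala) — synonymous.
Codon 6: CAC (His) → CCC (Pro) — missense.
Synonymous: 1 of 4.

1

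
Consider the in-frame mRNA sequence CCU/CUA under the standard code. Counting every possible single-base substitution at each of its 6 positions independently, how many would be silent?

Codon 1 (CCU, Pro): 3 synonymous substitutions.
Codon 2 (CUA, Leu): 4 synonymous substitutions.
Total: 3 + 4 = 7.

7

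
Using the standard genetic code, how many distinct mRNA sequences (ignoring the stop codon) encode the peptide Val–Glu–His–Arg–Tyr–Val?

768

Val: 4 codons.
Glu: 2 codons.
His: 2 codons.
Arg: 6 codons.
Tyr: 2 codons.
Val: 4 codons.
4 × 2 × 2 × 6 × 2 × 4 = 768.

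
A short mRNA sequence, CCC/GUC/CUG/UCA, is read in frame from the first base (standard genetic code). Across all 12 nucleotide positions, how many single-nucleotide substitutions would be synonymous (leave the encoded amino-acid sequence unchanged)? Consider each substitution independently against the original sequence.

13

Codon 1 (CCC, Pro): 3 synonymous substitutions.
Codon 2 (GUC, Val): 3 synonymous substitutions.
Codon 3 (CUG, Leu): 4 synonymous substitutions.
Codon 4 (UCA, Ser): 3 synonymous substitutions.
Total: 3 + 3 + 4 + 3 = 13.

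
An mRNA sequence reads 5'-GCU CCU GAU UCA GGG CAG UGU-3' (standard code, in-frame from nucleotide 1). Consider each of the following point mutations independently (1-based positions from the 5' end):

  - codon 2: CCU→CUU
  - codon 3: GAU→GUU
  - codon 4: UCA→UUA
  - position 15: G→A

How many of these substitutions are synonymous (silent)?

1

Codon 2: CCU (Pro) → CUU (Leu) — missense.
Codon 3: GAU (Asp) → GUU (Val) — missense.
Codon 4: UCA (Ser) → UUA (Leu) — missense.
Codon 5: GGG (Gly) → GGA (Gly) — synonymous.
Synonymous: 1 of 4.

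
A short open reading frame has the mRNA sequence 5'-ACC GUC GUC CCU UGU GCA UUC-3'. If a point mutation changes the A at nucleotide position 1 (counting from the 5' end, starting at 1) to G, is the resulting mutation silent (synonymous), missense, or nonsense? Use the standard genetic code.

Position 1 falls in codon 1: ACC → Thr.
After the substitution the codon is GCC → Ala.
Thr ≠ Ala, so this is a missense mutation.

missense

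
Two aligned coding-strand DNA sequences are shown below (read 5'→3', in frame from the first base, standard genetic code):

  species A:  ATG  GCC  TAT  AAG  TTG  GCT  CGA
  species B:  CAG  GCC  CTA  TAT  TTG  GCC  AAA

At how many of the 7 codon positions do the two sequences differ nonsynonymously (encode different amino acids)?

4

Codon 1: ATG Met / CAG Gln — nonsynonymous.
Codon 2: GCC Ala / GCC Ala — identical.
Codon 3: TAT Tyr / CTA Leu — nonsynonymous.
Codon 4: AAG Lys / TAT Tyr — nonsynonymous.
Codon 5: TTG Leu / TTG Leu — identical.
Codon 6: GCT Ala / GCC Ala — synonymous.
Codon 7: CGA Arg / AAA Lys — nonsynonymous.
Nonsynonymous differences: 4.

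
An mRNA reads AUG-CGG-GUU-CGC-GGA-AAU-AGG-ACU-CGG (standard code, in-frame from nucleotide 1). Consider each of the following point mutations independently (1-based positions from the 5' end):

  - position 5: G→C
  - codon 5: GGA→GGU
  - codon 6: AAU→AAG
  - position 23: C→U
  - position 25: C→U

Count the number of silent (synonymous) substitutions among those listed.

Codon 2: CGG (Arg) → CCG (Pro) — missense.
Codon 5: GGA (Gly) → GGU (Gly) — synonymous.
Codon 6: AAU (Asn) → AAG (Lys) — missense.
Codon 8: ACU (Thr) → AUU (Ile) — missense.
Codon 9: CGG (Arg) → UGG (Trp) — missense.
Synonymous: 1 of 5.

1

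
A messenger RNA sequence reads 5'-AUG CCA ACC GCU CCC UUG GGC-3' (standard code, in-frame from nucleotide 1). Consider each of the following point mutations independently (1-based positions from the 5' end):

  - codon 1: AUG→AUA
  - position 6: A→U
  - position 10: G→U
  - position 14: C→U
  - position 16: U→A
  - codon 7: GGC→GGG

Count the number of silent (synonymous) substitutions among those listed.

2

Codon 1: AUG (Met) → AUA (Ile) — missense.
Codon 2: CCA (Pro) → CCU (Pro) — synonymous.
Codon 4: GCU (Ala) → UCU (Ser) — missense.
Codon 5: CCC (Pro) → CUC (Leu) — missense.
Codon 6: UUG (Leu) → AUG (Met) — missense.
Codon 7: GGC (Gly) → GGG (Gly) — synonymous.
Synonymous: 2 of 6.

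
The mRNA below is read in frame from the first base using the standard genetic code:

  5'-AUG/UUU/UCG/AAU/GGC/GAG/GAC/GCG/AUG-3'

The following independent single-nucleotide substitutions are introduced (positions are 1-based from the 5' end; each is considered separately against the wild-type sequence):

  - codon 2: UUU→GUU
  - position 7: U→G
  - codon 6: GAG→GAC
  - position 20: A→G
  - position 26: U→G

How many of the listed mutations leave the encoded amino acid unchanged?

0

Codon 2: UUU (Phe) → GUU (Val) — missense.
Codon 3: UCG (Ser) → GCG (Ala) — missense.
Codon 6: GAG (Glu) → GAC (Asp) — missense.
Codon 7: GAC (Asp) → GGC (Gly) — missense.
Codon 9: AUG (Met) → AGG (Arg) — missense.
Synonymous: 0 of 5.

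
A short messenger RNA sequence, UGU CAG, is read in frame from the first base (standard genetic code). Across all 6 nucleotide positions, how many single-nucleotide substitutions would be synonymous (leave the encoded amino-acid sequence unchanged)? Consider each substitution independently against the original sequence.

2

Codon 1 (UGU, Cys): 1 synonymous substitution.
Codon 2 (CAG, Gln): 1 synonymous substitution.
Total: 1 + 1 = 2.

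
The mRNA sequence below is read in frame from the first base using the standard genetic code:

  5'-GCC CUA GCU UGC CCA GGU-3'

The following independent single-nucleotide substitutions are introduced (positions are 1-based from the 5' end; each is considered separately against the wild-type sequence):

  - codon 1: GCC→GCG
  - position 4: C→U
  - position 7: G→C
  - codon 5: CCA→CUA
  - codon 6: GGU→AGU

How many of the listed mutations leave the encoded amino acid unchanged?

Codon 1: GCC (Ala) → GCG (Ala) — synonymous.
Codon 2: CUA (Leu) → UUA (Leu) — synonymous.
Codon 3: GCU (Ala) → CCU (Pro) — missense.
Codon 5: CCA (Pro) → CUA (Leu) — missense.
Codon 6: GGU (Gly) → AGU (Ser) — missense.
Synonymous: 2 of 5.

2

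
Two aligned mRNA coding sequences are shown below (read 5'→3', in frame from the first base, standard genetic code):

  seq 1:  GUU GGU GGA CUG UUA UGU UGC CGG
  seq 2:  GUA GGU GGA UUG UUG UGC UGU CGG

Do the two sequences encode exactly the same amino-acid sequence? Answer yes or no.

yes

Codon 1: GUU Val / GUA Val — synonymous.
Codon 2: GGU Gly / GGU Gly — identical.
Codon 3: GGA Gly / GGA Gly — identical.
Codon 4: CUG Leu / UUG Leu — synonymous.
Codon 5: UUA Leu / UUG Leu — synonymous.
Codon 6: UGU Cys / UGC Cys — synonymous.
Codon 7: UGC Cys / UGU Cys — synonymous.
Codon 8: CGG Arg / CGG Arg — identical.
Nonsynonymous differences: 0 → same protein.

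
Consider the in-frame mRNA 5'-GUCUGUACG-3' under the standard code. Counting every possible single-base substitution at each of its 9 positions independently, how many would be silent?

7

Codon 1 (GUC, Val): 3 synonymous substitutions.
Codon 2 (UGU, Cys): 1 synonymous substitution.
Codon 3 (ACG, Thr): 3 synonymous substitutions.
Total: 3 + 1 + 3 = 7.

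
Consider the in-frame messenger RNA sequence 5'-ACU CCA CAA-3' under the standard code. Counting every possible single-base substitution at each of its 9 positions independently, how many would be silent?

7

Codon 1 (ACU, Thr): 3 synonymous substitutions.
Codon 2 (CCA, Pro): 3 synonymous substitutions.
Codon 3 (CAA, Gln): 1 synonymous substitution.
Total: 3 + 3 + 1 = 7.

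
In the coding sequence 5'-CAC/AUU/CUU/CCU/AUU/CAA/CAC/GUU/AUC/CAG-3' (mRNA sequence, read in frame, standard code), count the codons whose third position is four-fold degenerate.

Codon 1 CAC (His): third position 2-fold.
Codon 2 AUU (Ile): third position 3-fold.
Codon 3 CUU (Leu): third position 4-fold.
Codon 4 CCU (Pro): third position 4-fold.
Codon 5 AUU (Ile): third position 3-fold.
Codon 6 CAA (Gln): third position 2-fold.
Codon 7 CAC (His): third position 2-fold.
Codon 8 GUU (Val): third position 4-fold.
Codon 9 AUC (Ile): third position 3-fold.
Codon 10 CAG (Gln): third position 2-fold.
Four-fold degenerate third positions: 3.

3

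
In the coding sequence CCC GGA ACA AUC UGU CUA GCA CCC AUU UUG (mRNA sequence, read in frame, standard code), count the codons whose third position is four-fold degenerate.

6

Codon 1 CCC (Pro): third position 4-fold.
Codon 2 GGA (Gly): third position 4-fold.
Codon 3 ACA (Thr): third position 4-fold.
Codon 4 AUC (Ile): third position 3-fold.
Codon 5 UGU (Cys): third position 2-fold.
Codon 6 CUA (Leu): third position 4-fold.
Codon 7 GCA (Ala): third position 4-fold.
Codon 8 CCC (Pro): third position 4-fold.
Codon 9 AUU (Ile): third position 3-fold.
Codon 10 UUG (Leu): third position 2-fold.
Four-fold degenerate third positions: 6.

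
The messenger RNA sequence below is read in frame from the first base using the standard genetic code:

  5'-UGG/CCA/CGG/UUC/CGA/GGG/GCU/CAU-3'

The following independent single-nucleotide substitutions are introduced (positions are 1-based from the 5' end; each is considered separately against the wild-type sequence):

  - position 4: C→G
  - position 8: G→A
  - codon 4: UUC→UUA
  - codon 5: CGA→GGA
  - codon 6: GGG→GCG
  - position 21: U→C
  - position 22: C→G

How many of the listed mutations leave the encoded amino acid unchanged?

Codon 2: CCA (Pro) → GCA (Ala) — missense.
Codon 3: CGG (Arg) → CAG (Gln) — missense.
Codon 4: UUC (Phe) → UUA (Leu) — missense.
Codon 5: CGA (Arg) → GGA (Gly) — missense.
Codon 6: GGG (Gly) → GCG (Ala) — missense.
Codon 7: GCU (Ala) → GCC (Ala) — synonymous.
Codon 8: CAU (His) → GAU (Asp) — missense.
Synonymous: 1 of 7.

1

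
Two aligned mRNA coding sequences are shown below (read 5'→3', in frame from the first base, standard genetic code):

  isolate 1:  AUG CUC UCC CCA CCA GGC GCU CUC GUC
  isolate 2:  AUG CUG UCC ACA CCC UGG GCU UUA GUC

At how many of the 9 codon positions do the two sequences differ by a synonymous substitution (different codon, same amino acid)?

3

Codon 1: AUG Met / AUG Met — identical.
Codon 2: CUC Leu / CUG Leu — synonymous.
Codon 3: UCC Ser / UCC Ser — identical.
Codon 4: CCA Pro / ACA Thr — nonsynonymous.
Codon 5: CCA Pro / CCC Pro — synonymous.
Codon 6: GGC Gly / UGG Trp — nonsynonymous.
Codon 7: GCU Ala / GCU Ala — identical.
Codon 8: CUC Leu / UUA Leu — synonymous.
Codon 9: GUC Val / GUC Val — identical.
Synonymous differences: 3.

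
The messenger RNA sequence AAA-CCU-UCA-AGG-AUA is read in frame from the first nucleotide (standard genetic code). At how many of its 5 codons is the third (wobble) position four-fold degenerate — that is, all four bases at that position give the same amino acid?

2

Codon 1 AAA (Lys): third position 2-fold.
Codon 2 CCU (Pro): third position 4-fold.
Codon 3 UCA (Ser): third position 4-fold.
Codon 4 AGG (Arg): third position 2-fold.
Codon 5 AUA (Ile): third position 3-fold.
Four-fold degenerate third positions: 2.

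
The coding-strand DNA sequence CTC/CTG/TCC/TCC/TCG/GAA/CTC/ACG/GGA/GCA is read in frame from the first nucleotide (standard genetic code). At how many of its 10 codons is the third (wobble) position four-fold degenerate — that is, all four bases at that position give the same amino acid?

9

Codon 1 CTC (Leu): third position 4-fold.
Codon 2 CTG (Leu): third position 4-fold.
Codon 3 TCC (Ser): third position 4-fold.
Codon 4 TCC (Ser): third position 4-fold.
Codon 5 TCG (Ser): third position 4-fold.
Codon 6 GAA (Glu): third position 2-fold.
Codon 7 CTC (Leu): third position 4-fold.
Codon 8 ACG (Thr): third position 4-fold.
Codon 9 GGA (Gly): third position 4-fold.
Codon 10 GCA (Ala): third position 4-fold.
Four-fold degenerate third positions: 9.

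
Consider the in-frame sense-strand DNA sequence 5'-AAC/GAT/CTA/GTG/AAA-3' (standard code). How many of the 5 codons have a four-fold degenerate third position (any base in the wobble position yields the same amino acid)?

Codon 1 AAC (Asn): third position 2-fold.
Codon 2 GAT (Asp): third position 2-fold.
Codon 3 CTA (Leu): third position 4-fold.
Codon 4 GTG (Val): third position 4-fold.
Codon 5 AAA (Lys): third position 2-fold.
Four-fold degenerate third positions: 2.

2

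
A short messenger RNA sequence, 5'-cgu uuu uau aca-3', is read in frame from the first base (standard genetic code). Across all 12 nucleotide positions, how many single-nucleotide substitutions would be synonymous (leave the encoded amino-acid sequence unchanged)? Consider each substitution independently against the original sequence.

Codon 1 (CGU, Arg): 3 synonymous substitutions.
Codon 2 (UUU, Phe): 1 synonymous substitution.
Codon 3 (UAU, Tyr): 1 synonymous substitution.
Codon 4 (ACA, Thr): 3 synonymous substitutions.
Total: 3 + 1 + 1 + 3 = 8.

8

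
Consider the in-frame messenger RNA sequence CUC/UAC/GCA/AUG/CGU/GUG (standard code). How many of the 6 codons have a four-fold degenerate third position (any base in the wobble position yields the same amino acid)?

4

Codon 1 CUC (Leu): third position 4-fold.
Codon 2 UAC (Tyr): third position 2-fold.
Codon 3 GCA (Ala): third position 4-fold.
Codon 4 AUG (Met): third position 1-fold.
Codon 5 CGU (Arg): third position 4-fold.
Codon 6 GUG (Val): third position 4-fold.
Four-fold degenerate third positions: 4.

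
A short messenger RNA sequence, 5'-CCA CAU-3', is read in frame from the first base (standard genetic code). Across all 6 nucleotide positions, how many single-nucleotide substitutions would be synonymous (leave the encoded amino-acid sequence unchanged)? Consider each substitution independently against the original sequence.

4

Codon 1 (CCA, Pro): 3 synonymous substitutions.
Codon 2 (CAU, His): 1 synonymous substitution.
Total: 3 + 1 = 4.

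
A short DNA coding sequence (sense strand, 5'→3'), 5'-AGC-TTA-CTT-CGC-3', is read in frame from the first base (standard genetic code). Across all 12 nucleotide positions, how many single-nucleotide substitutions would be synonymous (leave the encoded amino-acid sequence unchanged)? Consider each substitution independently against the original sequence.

Codon 1 (AGC, Ser): 1 synonymous substitution.
Codon 2 (TTA, Leu): 2 synonymous substitutions.
Codon 3 (CTT, Leu): 3 synonymous substitutions.
Codon 4 (CGC, Arg): 3 synonymous substitutions.
Total: 1 + 2 + 3 + 3 = 9.

9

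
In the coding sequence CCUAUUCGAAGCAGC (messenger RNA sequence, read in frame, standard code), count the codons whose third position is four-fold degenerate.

2

Codon 1 CCU (Pro): third position 4-fold.
Codon 2 AUU (Ile): third position 3-fold.
Codon 3 CGA (Arg): third position 4-fold.
Codon 4 AGC (Ser): third position 2-fold.
Codon 5 AGC (Ser): third position 2-fold.
Four-fold degenerate third positions: 2.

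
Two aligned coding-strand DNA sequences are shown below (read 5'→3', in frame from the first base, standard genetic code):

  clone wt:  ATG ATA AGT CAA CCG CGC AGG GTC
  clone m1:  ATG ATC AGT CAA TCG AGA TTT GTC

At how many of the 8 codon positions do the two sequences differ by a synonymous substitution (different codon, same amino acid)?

Codon 1: ATG Met / ATG Met — identical.
Codon 2: ATA Ile / ATC Ile — synonymous.
Codon 3: AGT Ser / AGT Ser — identical.
Codon 4: CAA Gln / CAA Gln — identical.
Codon 5: CCG Pro / TCG Ser — nonsynonymous.
Codon 6: CGC Arg / AGA Arg — synonymous.
Codon 7: AGG Arg / TTT Phe — nonsynonymous.
Codon 8: GTC Val / GTC Val — identical.
Synonymous differences: 2.

2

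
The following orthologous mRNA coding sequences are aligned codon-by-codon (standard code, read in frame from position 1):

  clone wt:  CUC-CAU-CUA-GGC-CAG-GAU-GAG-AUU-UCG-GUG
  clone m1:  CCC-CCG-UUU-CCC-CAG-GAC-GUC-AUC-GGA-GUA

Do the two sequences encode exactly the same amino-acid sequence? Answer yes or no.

Codon 1: CUC Leu / CCC Pro — nonsynonymous.
Codon 2: CAU His / CCG Pro — nonsynonymous.
Codon 3: CUA Leu / UUU Phe — nonsynonymous.
Codon 4: GGC Gly / CCC Pro — nonsynonymous.
Codon 5: CAG Gln / CAG Gln — identical.
Codon 6: GAU Asp / GAC Asp — synonymous.
Codon 7: GAG Glu / GUC Val — nonsynonymous.
Codon 8: AUU Ile / AUC Ile — synonymous.
Codon 9: UCG Ser / GGA Gly — nonsynonymous.
Codon 10: GUG Val / GUA Val — synonymous.
Nonsynonymous differences: 6 → different protein.

no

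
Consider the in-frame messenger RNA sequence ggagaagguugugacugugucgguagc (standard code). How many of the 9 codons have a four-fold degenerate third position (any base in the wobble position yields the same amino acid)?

4

Codon 1 GGA (Gly): third position 4-fold.
Codon 2 GAA (Glu): third position 2-fold.
Codon 3 GGU (Gly): third position 4-fold.
Codon 4 UGU (Cys): third position 2-fold.
Codon 5 GAC (Asp): third position 2-fold.
Codon 6 UGU (Cys): third position 2-fold.
Codon 7 GUC (Val): third position 4-fold.
Codon 8 GGU (Gly): third position 4-fold.
Codon 9 AGC (Ser): third position 2-fold.
Four-fold degenerate third positions: 4.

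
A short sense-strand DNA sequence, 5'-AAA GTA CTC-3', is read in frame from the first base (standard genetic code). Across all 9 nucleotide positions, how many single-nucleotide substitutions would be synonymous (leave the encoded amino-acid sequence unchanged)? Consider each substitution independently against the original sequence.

7

Codon 1 (AAA, Lys): 1 synonymous substitution.
Codon 2 (GTA, Val): 3 synonymous substitutions.
Codon 3 (CTC, Leu): 3 synonymous substitutions.
Total: 1 + 3 + 3 = 7.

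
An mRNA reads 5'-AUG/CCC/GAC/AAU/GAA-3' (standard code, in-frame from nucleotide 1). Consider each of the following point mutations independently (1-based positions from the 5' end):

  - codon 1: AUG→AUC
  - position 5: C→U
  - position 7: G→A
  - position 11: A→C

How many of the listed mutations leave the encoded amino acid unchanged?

Codon 1: AUG (Met) → AUC (Ile) — missense.
Codon 2: CCC (Pro) → CUC (Leu) — missense.
Codon 3: GAC (Asp) → AAC (Asn) — missense.
Codon 4: AAU (Asn) → ACU (Thr) — missense.
Synonymous: 0 of 4.

0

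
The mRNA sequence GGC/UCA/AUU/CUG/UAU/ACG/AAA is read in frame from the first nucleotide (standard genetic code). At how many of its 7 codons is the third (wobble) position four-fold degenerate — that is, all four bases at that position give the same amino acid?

4

Codon 1 GGC (Gly): third position 4-fold.
Codon 2 UCA (Ser): third position 4-fold.
Codon 3 AUU (Ile): third position 3-fold.
Codon 4 CUG (Leu): third position 4-fold.
Codon 5 UAU (Tyr): third position 2-fold.
Codon 6 ACG (Thr): third position 4-fold.
Codon 7 AAA (Lys): third position 2-fold.
Four-fold degenerate third positions: 4.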